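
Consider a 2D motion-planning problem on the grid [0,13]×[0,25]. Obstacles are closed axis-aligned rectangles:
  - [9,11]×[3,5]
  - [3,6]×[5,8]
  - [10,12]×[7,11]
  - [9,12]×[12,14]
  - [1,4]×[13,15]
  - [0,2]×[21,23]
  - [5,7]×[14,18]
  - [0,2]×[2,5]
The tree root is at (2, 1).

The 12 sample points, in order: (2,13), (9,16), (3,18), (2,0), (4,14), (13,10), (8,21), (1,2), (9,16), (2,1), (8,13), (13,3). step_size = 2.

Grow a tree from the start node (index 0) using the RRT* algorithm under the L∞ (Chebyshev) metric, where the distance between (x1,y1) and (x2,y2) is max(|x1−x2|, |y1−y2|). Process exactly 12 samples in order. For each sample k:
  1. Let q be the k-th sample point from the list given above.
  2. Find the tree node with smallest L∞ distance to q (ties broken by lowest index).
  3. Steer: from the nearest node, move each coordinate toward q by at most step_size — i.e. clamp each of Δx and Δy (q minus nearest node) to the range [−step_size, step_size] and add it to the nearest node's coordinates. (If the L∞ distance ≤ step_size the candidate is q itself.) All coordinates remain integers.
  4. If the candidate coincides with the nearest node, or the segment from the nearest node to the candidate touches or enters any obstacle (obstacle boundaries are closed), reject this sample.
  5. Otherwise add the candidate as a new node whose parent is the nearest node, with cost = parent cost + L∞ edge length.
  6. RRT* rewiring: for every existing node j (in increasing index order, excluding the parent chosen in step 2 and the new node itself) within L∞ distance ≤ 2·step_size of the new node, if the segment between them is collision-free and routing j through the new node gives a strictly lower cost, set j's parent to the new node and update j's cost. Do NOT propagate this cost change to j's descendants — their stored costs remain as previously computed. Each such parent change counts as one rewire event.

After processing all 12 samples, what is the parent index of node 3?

Parent of node 3: 1

1. q=(2,13) nearest=0 d=12 new=(2,3) → blocked by [0,2]×[2,5], reject
2. q=(9,16) nearest=0 d=15 new=(4,3) → add node 1 parent=0 cost=2
3. q=(3,18) nearest=1 d=15 new=(3,5) → blocked by [3,6]×[5,8], reject
4. q=(2,0) nearest=0 d=1 new=(2,0) → add node 2 parent=0 cost=1
5. q=(4,14) nearest=1 d=11 new=(4,5) → blocked by [3,6]×[5,8], reject
6. q=(13,10) nearest=1 d=9 new=(6,5) → blocked by [3,6]×[5,8], reject
7. q=(8,21) nearest=1 d=18 new=(6,5) → blocked by [3,6]×[5,8], reject
8. q=(1,2) nearest=0 d=1 new=(1,2) → blocked by [0,2]×[2,5], reject
9. q=(9,16) nearest=1 d=13 new=(6,5) → blocked by [3,6]×[5,8], reject
10. q=(2,1) nearest=0 d=0 → coincident, reject
11. q=(8,13) nearest=1 d=10 new=(6,5) → blocked by [3,6]×[5,8], reject
12. q=(13,3) nearest=1 d=9 new=(6,3) → add node 3 parent=1 cost=4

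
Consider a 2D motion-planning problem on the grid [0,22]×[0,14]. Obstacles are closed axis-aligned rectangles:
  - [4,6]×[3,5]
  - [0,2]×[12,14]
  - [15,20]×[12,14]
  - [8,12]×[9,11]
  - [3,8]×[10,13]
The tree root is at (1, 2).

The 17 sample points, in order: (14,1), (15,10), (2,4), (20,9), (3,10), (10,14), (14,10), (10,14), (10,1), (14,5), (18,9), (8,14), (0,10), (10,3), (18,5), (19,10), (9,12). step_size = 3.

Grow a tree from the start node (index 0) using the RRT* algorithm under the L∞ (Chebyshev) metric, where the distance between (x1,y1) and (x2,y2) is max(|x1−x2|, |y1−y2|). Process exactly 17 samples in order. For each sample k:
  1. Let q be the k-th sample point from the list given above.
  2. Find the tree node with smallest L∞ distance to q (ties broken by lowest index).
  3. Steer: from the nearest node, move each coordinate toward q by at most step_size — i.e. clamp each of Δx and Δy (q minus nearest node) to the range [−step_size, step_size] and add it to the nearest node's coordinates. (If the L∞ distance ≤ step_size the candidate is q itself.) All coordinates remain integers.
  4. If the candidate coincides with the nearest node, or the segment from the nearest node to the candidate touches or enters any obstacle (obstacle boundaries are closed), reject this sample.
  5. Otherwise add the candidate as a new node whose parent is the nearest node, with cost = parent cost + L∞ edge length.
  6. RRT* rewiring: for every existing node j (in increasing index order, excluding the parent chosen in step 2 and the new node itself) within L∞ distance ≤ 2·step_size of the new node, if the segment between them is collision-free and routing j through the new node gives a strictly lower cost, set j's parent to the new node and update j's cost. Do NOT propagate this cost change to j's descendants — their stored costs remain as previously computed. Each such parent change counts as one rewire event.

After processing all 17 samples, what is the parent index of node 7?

1. q=(14,1) nearest=0 d=13 new=(4,1) → add node 1 parent=0 cost=3
2. q=(15,10) nearest=1 d=11 new=(7,4) → blocked by [4,6]×[3,5], reject
3. q=(2,4) nearest=0 d=2 new=(2,4) → add node 2 parent=0 cost=2
4. q=(20,9) nearest=1 d=16 new=(7,4) → blocked by [4,6]×[3,5], reject
5. q=(3,10) nearest=2 d=6 new=(3,7) → add node 3 parent=2 cost=5
6. q=(10,14) nearest=3 d=7 new=(6,10) → blocked by [3,8]×[10,13], reject
7. q=(14,10) nearest=1 d=10 new=(7,4) → blocked by [4,6]×[3,5], reject
8. q=(10,14) nearest=3 d=7 new=(6,10) → blocked by [3,8]×[10,13], reject
9. q=(10,1) nearest=1 d=6 new=(7,1) → add node 4 parent=1 cost=6
10. q=(14,5) nearest=4 d=7 new=(10,4) → add node 5 parent=4 cost=9
11. q=(18,9) nearest=5 d=8 new=(13,7) → add node 6 parent=5 cost=12
12. q=(8,14) nearest=3 d=7 new=(6,10) → blocked by [3,8]×[10,13], reject
13. q=(0,10) nearest=3 d=3 new=(0,10) → add node 7 parent=3 cost=8
14. q=(10,3) nearest=5 d=1 new=(10,3) → add node 8 parent=5 cost=10
15. q=(18,5) nearest=6 d=5 new=(16,5) → add node 9 parent=6 cost=15
16. q=(19,10) nearest=9 d=5 new=(19,8) → add node 10 parent=9 cost=18
17. q=(9,12) nearest=6 d=5 new=(10,10) → blocked by [8,12]×[9,11], reject

Parent of node 7: 3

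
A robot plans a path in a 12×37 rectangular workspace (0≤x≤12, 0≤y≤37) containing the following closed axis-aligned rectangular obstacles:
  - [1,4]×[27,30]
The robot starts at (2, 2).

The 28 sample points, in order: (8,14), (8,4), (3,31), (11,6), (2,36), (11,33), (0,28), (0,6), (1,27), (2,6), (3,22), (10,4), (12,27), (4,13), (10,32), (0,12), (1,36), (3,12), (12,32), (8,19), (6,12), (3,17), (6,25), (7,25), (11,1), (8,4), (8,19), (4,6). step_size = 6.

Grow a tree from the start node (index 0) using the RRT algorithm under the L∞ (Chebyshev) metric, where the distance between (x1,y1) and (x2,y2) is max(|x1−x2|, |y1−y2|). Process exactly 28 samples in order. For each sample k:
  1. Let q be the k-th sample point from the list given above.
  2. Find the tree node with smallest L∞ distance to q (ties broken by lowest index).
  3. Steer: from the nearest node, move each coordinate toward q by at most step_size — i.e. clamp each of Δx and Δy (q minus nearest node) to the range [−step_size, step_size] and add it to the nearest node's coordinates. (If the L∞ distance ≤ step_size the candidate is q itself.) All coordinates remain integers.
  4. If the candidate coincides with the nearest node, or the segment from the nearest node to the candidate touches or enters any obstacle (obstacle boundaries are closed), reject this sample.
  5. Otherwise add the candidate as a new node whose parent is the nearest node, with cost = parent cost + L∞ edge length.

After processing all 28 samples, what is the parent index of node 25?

1. q=(8,14) nearest=0 d=12 new=(8,8) → add node 1 parent=0 cost=6
2. q=(8,4) nearest=1 d=4 new=(8,4) → add node 2 parent=1 cost=10
3. q=(3,31) nearest=1 d=23 new=(3,14) → add node 3 parent=1 cost=12
4. q=(11,6) nearest=1 d=3 new=(11,6) → add node 4 parent=1 cost=9
5. q=(2,36) nearest=3 d=22 new=(2,20) → add node 5 parent=3 cost=18
6. q=(11,33) nearest=5 d=13 new=(8,26) → add node 6 parent=5 cost=24
7. q=(0,28) nearest=5 d=8 new=(0,26) → add node 7 parent=5 cost=24
8. q=(0,6) nearest=0 d=4 new=(0,6) → add node 8 parent=0 cost=4
9. q=(1,27) nearest=7 d=1 new=(1,27) → blocked by [1,4]×[27,30], reject
10. q=(2,6) nearest=8 d=2 new=(2,6) → add node 9 parent=8 cost=6
11. q=(3,22) nearest=5 d=2 new=(3,22) → add node 10 parent=5 cost=20
12. q=(10,4) nearest=2 d=2 new=(10,4) → add node 11 parent=2 cost=12
13. q=(12,27) nearest=6 d=4 new=(12,27) → add node 12 parent=6 cost=28
14. q=(4,13) nearest=3 d=1 new=(4,13) → add node 13 parent=3 cost=13
15. q=(10,32) nearest=12 d=5 new=(10,32) → add node 14 parent=12 cost=33
16. q=(0,12) nearest=3 d=3 new=(0,12) → add node 15 parent=3 cost=15
17. q=(1,36) nearest=14 d=9 new=(4,36) → add node 16 parent=14 cost=39
18. q=(3,12) nearest=13 d=1 new=(3,12) → add node 17 parent=13 cost=14
19. q=(12,32) nearest=14 d=2 new=(12,32) → add node 18 parent=14 cost=35
20. q=(8,19) nearest=3 d=5 new=(8,19) → add node 19 parent=3 cost=17
21. q=(6,12) nearest=13 d=2 new=(6,12) → add node 20 parent=13 cost=15
22. q=(3,17) nearest=3 d=3 new=(3,17) → add node 21 parent=3 cost=15
23. q=(6,25) nearest=6 d=2 new=(6,25) → add node 22 parent=6 cost=26
24. q=(7,25) nearest=6 d=1 new=(7,25) → add node 23 parent=6 cost=25
25. q=(11,1) nearest=2 d=3 new=(11,1) → add node 24 parent=2 cost=13
26. q=(8,4) nearest=2 d=0 → coincident, reject
27. q=(8,19) nearest=19 d=0 → coincident, reject
28. q=(4,6) nearest=9 d=2 new=(4,6) → add node 25 parent=9 cost=8

Parent of node 25: 9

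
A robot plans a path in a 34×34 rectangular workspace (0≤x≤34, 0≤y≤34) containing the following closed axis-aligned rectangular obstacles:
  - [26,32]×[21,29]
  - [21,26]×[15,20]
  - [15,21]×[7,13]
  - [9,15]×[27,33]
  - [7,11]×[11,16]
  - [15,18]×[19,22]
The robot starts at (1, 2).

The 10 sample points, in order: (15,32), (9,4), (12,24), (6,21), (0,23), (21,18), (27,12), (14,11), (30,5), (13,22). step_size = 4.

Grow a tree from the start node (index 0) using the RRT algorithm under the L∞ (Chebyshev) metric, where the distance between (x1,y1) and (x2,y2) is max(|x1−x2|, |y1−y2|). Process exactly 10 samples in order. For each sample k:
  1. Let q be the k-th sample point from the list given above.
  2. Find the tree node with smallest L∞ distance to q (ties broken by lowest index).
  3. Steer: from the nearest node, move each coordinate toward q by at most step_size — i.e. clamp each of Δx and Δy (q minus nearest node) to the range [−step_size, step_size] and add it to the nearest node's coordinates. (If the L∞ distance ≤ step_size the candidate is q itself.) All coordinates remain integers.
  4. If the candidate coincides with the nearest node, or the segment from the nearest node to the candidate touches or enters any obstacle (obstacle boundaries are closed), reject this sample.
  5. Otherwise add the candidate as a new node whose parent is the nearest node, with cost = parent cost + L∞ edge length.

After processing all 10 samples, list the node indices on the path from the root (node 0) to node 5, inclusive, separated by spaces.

Path: 0 1 2 4 5

1. q=(15,32) nearest=0 d=30 new=(5,6) → add node 1 parent=0 cost=4
2. q=(9,4) nearest=1 d=4 new=(9,4) → add node 2 parent=1 cost=8
3. q=(12,24) nearest=1 d=18 new=(9,10) → add node 3 parent=1 cost=8
4. q=(6,21) nearest=3 d=11 new=(6,14) → blocked by [7,11]×[11,16], reject
5. q=(0,23) nearest=3 d=13 new=(5,14) → blocked by [7,11]×[11,16], reject
6. q=(21,18) nearest=3 d=12 new=(13,14) → blocked by [7,11]×[11,16], reject
7. q=(27,12) nearest=2 d=18 new=(13,8) → add node 4 parent=2 cost=12
8. q=(14,11) nearest=4 d=3 new=(14,11) → add node 5 parent=4 cost=15
9. q=(30,5) nearest=5 d=16 new=(18,7) → blocked by [15,21]×[7,13], reject
10. q=(13,22) nearest=5 d=11 new=(13,15) → add node 6 parent=5 cost=19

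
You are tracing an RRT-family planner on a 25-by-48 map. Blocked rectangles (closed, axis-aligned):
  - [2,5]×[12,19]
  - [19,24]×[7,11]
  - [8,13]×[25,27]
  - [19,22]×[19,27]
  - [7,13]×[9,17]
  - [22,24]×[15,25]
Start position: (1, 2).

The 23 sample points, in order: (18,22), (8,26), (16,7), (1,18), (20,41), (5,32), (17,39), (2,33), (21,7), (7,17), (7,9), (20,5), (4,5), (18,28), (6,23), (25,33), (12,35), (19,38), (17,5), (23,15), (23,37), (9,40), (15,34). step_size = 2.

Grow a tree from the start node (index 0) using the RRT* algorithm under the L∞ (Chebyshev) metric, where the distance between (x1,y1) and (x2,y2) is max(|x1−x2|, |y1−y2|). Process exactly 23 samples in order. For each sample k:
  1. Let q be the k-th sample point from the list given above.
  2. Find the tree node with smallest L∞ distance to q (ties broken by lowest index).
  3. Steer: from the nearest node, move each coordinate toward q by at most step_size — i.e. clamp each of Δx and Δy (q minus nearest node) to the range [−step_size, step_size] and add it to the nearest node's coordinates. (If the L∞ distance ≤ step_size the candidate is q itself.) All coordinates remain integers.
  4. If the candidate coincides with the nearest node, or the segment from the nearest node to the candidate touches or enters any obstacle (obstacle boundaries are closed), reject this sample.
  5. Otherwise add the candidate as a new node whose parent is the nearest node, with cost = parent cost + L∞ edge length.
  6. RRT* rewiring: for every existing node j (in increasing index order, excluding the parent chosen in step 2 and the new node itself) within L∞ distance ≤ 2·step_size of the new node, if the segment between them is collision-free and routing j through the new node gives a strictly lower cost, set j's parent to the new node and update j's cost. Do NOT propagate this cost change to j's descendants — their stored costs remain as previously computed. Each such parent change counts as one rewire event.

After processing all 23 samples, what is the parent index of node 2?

Parent of node 2: 1

1. q=(18,22) nearest=0 d=20 new=(3,4) → add node 1 parent=0 cost=2
2. q=(8,26) nearest=1 d=22 new=(5,6) → add node 2 parent=1 cost=4
3. q=(16,7) nearest=2 d=11 new=(7,7) → add node 3 parent=2 cost=6
4. q=(1,18) nearest=3 d=11 new=(5,9) → add node 4 parent=3 cost=8
5. q=(20,41) nearest=4 d=32 new=(7,11) → blocked by [7,13]×[9,17], reject
6. q=(5,32) nearest=4 d=23 new=(5,11) → add node 5 parent=4 cost=10
7. q=(17,39) nearest=5 d=28 new=(7,13) → blocked by [7,13]×[9,17], reject
8. q=(2,33) nearest=5 d=22 new=(3,13) → blocked by [2,5]×[12,19], reject
9. q=(21,7) nearest=3 d=14 new=(9,7) → add node 6 parent=3 cost=8
10. q=(7,17) nearest=5 d=6 new=(7,13) → blocked by [7,13]×[9,17], reject
11. q=(7,9) nearest=3 d=2 new=(7,9) → blocked by [7,13]×[9,17], reject
12. q=(20,5) nearest=6 d=11 new=(11,5) → add node 7 parent=6 cost=10
13. q=(4,5) nearest=1 d=1 new=(4,5) → add node 8 parent=1 cost=3; rewire 4→8 (7<8)
14. q=(18,28) nearest=5 d=17 new=(7,13) → blocked by [7,13]×[9,17], reject
15. q=(6,23) nearest=5 d=12 new=(6,13) → add node 9 parent=5 cost=12
16. q=(25,33) nearest=9 d=20 new=(8,15) → blocked by [7,13]×[9,17], reject
17. q=(12,35) nearest=9 d=22 new=(8,15) → blocked by [7,13]×[9,17], reject
18. q=(19,38) nearest=9 d=25 new=(8,15) → blocked by [7,13]×[9,17], reject
19. q=(17,5) nearest=7 d=6 new=(13,5) → add node 10 parent=7 cost=12
20. q=(23,15) nearest=10 d=10 new=(15,7) → add node 11 parent=10 cost=14
21. q=(23,37) nearest=9 d=24 new=(8,15) → blocked by [7,13]×[9,17], reject
22. q=(9,40) nearest=9 d=27 new=(8,15) → blocked by [7,13]×[9,17], reject
23. q=(15,34) nearest=9 d=21 new=(8,15) → blocked by [7,13]×[9,17], reject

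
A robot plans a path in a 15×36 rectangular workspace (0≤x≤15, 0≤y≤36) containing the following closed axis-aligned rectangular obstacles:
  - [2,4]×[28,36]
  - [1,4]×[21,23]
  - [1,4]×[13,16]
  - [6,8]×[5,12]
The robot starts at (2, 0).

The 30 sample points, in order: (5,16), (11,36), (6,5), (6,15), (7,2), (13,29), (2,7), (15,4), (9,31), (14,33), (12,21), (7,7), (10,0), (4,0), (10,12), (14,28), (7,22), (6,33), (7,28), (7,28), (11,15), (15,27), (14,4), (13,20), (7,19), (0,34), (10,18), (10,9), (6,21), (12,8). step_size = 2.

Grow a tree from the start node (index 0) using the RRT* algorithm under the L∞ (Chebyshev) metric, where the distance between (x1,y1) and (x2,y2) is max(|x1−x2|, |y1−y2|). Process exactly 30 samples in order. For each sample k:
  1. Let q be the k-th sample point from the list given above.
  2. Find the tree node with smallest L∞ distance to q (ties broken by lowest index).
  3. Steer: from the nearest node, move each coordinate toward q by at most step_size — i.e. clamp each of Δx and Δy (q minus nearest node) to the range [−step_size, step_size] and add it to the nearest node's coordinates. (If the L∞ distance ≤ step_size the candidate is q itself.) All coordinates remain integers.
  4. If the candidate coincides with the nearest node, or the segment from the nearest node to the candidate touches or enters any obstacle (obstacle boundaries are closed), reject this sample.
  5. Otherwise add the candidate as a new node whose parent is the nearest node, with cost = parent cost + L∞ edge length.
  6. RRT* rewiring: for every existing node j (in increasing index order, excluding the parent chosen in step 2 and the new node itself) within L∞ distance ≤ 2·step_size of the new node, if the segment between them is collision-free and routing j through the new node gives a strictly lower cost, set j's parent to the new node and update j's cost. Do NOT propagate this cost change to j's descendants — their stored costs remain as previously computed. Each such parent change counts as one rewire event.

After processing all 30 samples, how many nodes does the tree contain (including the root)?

Node count: 12

1. q=(5,16) nearest=0 d=16 new=(4,2) → add node 1 parent=0 cost=2
2. q=(11,36) nearest=1 d=34 new=(6,4) → add node 2 parent=1 cost=4
3. q=(6,5) nearest=2 d=1 new=(6,5) → blocked by [6,8]×[5,12], reject
4. q=(6,15) nearest=2 d=11 new=(6,6) → blocked by [6,8]×[5,12], reject
5. q=(7,2) nearest=2 d=2 new=(7,2) → add node 3 parent=2 cost=6
6. q=(13,29) nearest=2 d=25 new=(8,6) → blocked by [6,8]×[5,12], reject
7. q=(2,7) nearest=2 d=4 new=(4,6) → add node 4 parent=2 cost=6
8. q=(15,4) nearest=3 d=8 new=(9,4) → add node 5 parent=3 cost=8
9. q=(9,31) nearest=4 d=25 new=(6,8) → blocked by [6,8]×[5,12], reject
10. q=(14,33) nearest=4 d=27 new=(6,8) → blocked by [6,8]×[5,12], reject
11. q=(12,21) nearest=4 d=15 new=(6,8) → blocked by [6,8]×[5,12], reject
12. q=(7,7) nearest=2 d=3 new=(7,6) → blocked by [6,8]×[5,12], reject
13. q=(10,0) nearest=3 d=3 new=(9,0) → add node 6 parent=3 cost=8
14. q=(4,0) nearest=0 d=2 new=(4,0) → add node 7 parent=0 cost=2; rewire 3→7 (5<6)
15. q=(10,12) nearest=4 d=6 new=(6,8) → blocked by [6,8]×[5,12], reject
16. q=(14,28) nearest=4 d=22 new=(6,8) → blocked by [6,8]×[5,12], reject
17. q=(7,22) nearest=4 d=16 new=(6,8) → blocked by [6,8]×[5,12], reject
18. q=(6,33) nearest=4 d=27 new=(6,8) → blocked by [6,8]×[5,12], reject
19. q=(7,28) nearest=4 d=22 new=(6,8) → blocked by [6,8]×[5,12], reject
20. q=(7,28) nearest=4 d=22 new=(6,8) → blocked by [6,8]×[5,12], reject
21. q=(11,15) nearest=4 d=9 new=(6,8) → blocked by [6,8]×[5,12], reject
22. q=(15,27) nearest=4 d=21 new=(6,8) → blocked by [6,8]×[5,12], reject
23. q=(14,4) nearest=5 d=5 new=(11,4) → add node 8 parent=5 cost=10
24. q=(13,20) nearest=4 d=14 new=(6,8) → blocked by [6,8]×[5,12], reject
25. q=(7,19) nearest=4 d=13 new=(6,8) → blocked by [6,8]×[5,12], reject
26. q=(0,34) nearest=4 d=28 new=(2,8) → add node 9 parent=4 cost=8
27. q=(10,18) nearest=9 d=10 new=(4,10) → add node 10 parent=9 cost=10
28. q=(10,9) nearest=2 d=5 new=(8,6) → blocked by [6,8]×[5,12], reject
29. q=(6,21) nearest=10 d=11 new=(6,12) → blocked by [6,8]×[5,12], reject
30. q=(12,8) nearest=5 d=4 new=(11,6) → add node 11 parent=5 cost=10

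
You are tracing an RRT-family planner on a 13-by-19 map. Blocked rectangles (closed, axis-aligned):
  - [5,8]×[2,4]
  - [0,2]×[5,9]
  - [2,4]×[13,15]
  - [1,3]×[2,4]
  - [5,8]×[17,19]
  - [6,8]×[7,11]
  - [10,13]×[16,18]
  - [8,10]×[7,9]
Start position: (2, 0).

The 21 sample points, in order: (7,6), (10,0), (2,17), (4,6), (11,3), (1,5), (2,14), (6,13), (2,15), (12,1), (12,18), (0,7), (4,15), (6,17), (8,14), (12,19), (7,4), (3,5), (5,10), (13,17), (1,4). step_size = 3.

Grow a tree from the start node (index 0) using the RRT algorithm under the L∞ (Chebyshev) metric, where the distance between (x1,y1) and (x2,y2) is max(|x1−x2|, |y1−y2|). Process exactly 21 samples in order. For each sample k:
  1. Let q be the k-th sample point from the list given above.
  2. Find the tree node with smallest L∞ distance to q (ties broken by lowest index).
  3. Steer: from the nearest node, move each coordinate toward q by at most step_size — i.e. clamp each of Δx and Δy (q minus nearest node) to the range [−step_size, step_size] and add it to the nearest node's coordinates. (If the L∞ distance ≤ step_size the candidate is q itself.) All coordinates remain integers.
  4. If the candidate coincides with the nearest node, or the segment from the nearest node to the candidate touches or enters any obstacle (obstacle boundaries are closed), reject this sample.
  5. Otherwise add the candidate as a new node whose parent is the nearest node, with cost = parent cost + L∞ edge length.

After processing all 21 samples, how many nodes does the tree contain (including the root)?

1. q=(7,6) nearest=0 d=6 new=(5,3) → blocked by [5,8]×[2,4], reject
2. q=(10,0) nearest=0 d=8 new=(5,0) → add node 1 parent=0 cost=3
3. q=(2,17) nearest=0 d=17 new=(2,3) → blocked by [1,3]×[2,4], reject
4. q=(4,6) nearest=0 d=6 new=(4,3) → add node 2 parent=0 cost=3
5. q=(11,3) nearest=1 d=6 new=(8,3) → blocked by [5,8]×[2,4], reject
6. q=(1,5) nearest=2 d=3 new=(1,5) → blocked by [0,2]×[5,9], reject
7. q=(2,14) nearest=2 d=11 new=(2,6) → blocked by [0,2]×[5,9], reject
8. q=(6,13) nearest=2 d=10 new=(6,6) → add node 3 parent=2 cost=6
9. q=(2,15) nearest=3 d=9 new=(3,9) → add node 4 parent=3 cost=9
10. q=(12,1) nearest=3 d=6 new=(9,3) → blocked by [5,8]×[2,4], reject
11. q=(12,18) nearest=4 d=9 new=(6,12) → add node 5 parent=4 cost=12
12. q=(0,7) nearest=4 d=3 new=(0,7) → blocked by [0,2]×[5,9], reject
13. q=(4,15) nearest=5 d=3 new=(4,15) → blocked by [2,4]×[13,15], reject
14. q=(6,17) nearest=5 d=5 new=(6,15) → add node 6 parent=5 cost=15
15. q=(8,14) nearest=5 d=2 new=(8,14) → add node 7 parent=5 cost=14
16. q=(12,19) nearest=7 d=5 new=(11,17) → blocked by [10,13]×[16,18], reject
17. q=(7,4) nearest=3 d=2 new=(7,4) → blocked by [5,8]×[2,4], reject
18. q=(3,5) nearest=2 d=2 new=(3,5) → add node 8 parent=2 cost=5
19. q=(5,10) nearest=4 d=2 new=(5,10) → add node 9 parent=4 cost=11
20. q=(13,17) nearest=7 d=5 new=(11,17) → blocked by [10,13]×[16,18], reject
21. q=(1,4) nearest=8 d=2 new=(1,4) → blocked by [1,3]×[2,4], reject

Node count: 10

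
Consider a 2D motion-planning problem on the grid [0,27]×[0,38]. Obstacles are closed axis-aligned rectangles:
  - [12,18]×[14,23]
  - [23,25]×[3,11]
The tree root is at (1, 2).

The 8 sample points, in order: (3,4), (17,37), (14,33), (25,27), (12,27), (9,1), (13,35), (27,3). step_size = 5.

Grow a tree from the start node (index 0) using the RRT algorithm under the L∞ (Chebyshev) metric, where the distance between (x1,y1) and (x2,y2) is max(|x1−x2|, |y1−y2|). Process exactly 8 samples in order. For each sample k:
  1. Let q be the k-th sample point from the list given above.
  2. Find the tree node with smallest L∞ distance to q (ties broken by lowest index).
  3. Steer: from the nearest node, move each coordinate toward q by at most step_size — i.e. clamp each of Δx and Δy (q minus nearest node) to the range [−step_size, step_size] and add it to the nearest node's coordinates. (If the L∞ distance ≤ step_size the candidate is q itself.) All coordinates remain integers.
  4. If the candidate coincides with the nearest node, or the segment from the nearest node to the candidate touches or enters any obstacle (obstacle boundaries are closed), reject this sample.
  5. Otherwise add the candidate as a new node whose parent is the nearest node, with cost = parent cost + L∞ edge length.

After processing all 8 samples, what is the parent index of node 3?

1. q=(3,4) nearest=0 d=2 new=(3,4) → add node 1 parent=0 cost=2
2. q=(17,37) nearest=1 d=33 new=(8,9) → add node 2 parent=1 cost=7
3. q=(14,33) nearest=2 d=24 new=(13,14) → blocked by [12,18]×[14,23], reject
4. q=(25,27) nearest=2 d=18 new=(13,14) → blocked by [12,18]×[14,23], reject
5. q=(12,27) nearest=2 d=18 new=(12,14) → blocked by [12,18]×[14,23], reject
6. q=(9,1) nearest=1 d=6 new=(8,1) → add node 3 parent=1 cost=7
7. q=(13,35) nearest=2 d=26 new=(13,14) → blocked by [12,18]×[14,23], reject
8. q=(27,3) nearest=2 d=19 new=(13,4) → add node 4 parent=2 cost=12

Parent of node 3: 1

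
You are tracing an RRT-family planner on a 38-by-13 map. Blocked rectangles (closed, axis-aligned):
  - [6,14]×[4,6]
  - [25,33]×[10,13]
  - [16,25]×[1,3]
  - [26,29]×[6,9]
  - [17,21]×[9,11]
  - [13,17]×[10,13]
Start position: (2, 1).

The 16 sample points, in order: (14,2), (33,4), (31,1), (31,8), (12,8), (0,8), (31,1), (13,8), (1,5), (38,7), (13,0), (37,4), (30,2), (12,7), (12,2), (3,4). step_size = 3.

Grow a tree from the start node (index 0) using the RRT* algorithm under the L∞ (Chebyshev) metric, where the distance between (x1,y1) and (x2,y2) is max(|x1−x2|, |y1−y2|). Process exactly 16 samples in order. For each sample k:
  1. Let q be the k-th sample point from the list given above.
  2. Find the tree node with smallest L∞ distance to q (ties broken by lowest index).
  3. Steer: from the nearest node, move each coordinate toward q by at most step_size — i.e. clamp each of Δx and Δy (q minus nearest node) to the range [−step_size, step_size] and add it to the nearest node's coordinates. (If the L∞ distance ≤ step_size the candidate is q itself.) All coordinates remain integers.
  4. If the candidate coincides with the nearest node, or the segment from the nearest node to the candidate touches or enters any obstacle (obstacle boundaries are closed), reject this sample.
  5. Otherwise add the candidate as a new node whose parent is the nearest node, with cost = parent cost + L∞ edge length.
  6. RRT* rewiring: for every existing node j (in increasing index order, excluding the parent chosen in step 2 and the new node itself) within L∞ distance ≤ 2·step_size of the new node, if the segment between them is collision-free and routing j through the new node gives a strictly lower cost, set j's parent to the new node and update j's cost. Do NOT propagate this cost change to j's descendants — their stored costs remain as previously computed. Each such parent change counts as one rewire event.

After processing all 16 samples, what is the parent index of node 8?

1. q=(14,2) nearest=0 d=12 new=(5,2) → add node 1 parent=0 cost=3
2. q=(33,4) nearest=1 d=28 new=(8,4) → blocked by [6,14]×[4,6], reject
3. q=(31,1) nearest=1 d=26 new=(8,1) → add node 2 parent=1 cost=6
4. q=(31,8) nearest=2 d=23 new=(11,4) → blocked by [6,14]×[4,6], reject
5. q=(12,8) nearest=1 d=7 new=(8,5) → blocked by [6,14]×[4,6], reject
6. q=(0,8) nearest=1 d=6 new=(2,5) → add node 3 parent=1 cost=6
7. q=(31,1) nearest=2 d=23 new=(11,1) → add node 4 parent=2 cost=9
8. q=(13,8) nearest=2 d=7 new=(11,4) → blocked by [6,14]×[4,6], reject
9. q=(1,5) nearest=3 d=1 new=(1,5) → add node 5 parent=3 cost=7
10. q=(38,7) nearest=4 d=27 new=(14,4) → blocked by [6,14]×[4,6], reject
11. q=(13,0) nearest=4 d=2 new=(13,0) → add node 6 parent=4 cost=11
12. q=(37,4) nearest=6 d=24 new=(16,3) → blocked by [16,25]×[1,3], reject
13. q=(30,2) nearest=6 d=17 new=(16,2) → blocked by [16,25]×[1,3], reject
14. q=(12,7) nearest=2 d=6 new=(11,4) → blocked by [6,14]×[4,6], reject
15. q=(12,2) nearest=4 d=1 new=(12,2) → add node 7 parent=4 cost=10
16. q=(3,4) nearest=3 d=1 new=(3,4) → add node 8 parent=3 cost=7

Parent of node 8: 3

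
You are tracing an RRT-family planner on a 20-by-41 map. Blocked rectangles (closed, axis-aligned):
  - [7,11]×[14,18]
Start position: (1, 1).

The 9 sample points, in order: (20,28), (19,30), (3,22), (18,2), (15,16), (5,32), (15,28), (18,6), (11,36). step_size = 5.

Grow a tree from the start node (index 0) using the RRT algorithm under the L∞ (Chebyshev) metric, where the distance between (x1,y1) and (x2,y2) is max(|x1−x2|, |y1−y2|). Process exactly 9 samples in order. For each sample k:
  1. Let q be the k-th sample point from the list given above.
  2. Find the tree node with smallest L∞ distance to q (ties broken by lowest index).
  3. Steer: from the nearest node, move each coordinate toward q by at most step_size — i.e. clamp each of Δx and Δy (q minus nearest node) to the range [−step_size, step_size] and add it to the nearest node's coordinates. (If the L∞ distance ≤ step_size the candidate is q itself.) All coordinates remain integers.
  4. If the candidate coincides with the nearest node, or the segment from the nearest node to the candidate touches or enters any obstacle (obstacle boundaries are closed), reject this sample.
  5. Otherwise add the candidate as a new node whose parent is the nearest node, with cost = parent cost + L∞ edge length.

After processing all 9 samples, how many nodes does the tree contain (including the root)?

1. q=(20,28) nearest=0 d=27 new=(6,6) → add node 1 parent=0 cost=5
2. q=(19,30) nearest=1 d=24 new=(11,11) → add node 2 parent=1 cost=10
3. q=(3,22) nearest=2 d=11 new=(6,16) → blocked by [7,11]×[14,18], reject
4. q=(18,2) nearest=2 d=9 new=(16,6) → add node 3 parent=2 cost=15
5. q=(15,16) nearest=2 d=5 new=(15,16) → add node 4 parent=2 cost=15
6. q=(5,32) nearest=4 d=16 new=(10,21) → add node 5 parent=4 cost=20
7. q=(15,28) nearest=5 d=7 new=(15,26) → add node 6 parent=5 cost=25
8. q=(18,6) nearest=3 d=2 new=(18,6) → add node 7 parent=3 cost=17
9. q=(11,36) nearest=6 d=10 new=(11,31) → add node 8 parent=6 cost=30

Node count: 9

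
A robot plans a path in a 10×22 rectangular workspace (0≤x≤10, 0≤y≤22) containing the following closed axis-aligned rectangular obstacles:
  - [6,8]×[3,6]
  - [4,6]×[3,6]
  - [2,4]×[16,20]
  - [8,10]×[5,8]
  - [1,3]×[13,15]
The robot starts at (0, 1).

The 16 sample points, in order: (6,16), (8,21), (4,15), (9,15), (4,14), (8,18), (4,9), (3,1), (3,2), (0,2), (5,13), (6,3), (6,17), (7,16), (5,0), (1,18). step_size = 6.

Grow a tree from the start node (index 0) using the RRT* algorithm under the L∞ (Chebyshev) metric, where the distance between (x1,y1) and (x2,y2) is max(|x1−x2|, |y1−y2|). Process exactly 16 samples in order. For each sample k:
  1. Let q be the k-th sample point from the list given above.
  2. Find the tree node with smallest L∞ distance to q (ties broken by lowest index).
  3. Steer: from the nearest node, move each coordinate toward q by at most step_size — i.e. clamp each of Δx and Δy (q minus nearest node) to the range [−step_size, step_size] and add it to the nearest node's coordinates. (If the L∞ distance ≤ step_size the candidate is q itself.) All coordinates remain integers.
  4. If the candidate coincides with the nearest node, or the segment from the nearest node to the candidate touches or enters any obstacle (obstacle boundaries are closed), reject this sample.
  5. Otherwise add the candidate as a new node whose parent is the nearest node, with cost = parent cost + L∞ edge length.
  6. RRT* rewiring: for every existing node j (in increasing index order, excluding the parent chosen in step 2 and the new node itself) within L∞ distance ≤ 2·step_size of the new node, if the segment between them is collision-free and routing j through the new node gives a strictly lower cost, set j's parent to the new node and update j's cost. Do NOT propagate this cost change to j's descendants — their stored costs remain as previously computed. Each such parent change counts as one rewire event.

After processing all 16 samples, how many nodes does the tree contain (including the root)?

1. q=(6,16) nearest=0 d=15 new=(6,7) → blocked by [4,6]×[3,6], reject
2. q=(8,21) nearest=0 d=20 new=(6,7) → blocked by [4,6]×[3,6], reject
3. q=(4,15) nearest=0 d=14 new=(4,7) → add node 1 parent=0 cost=6
4. q=(9,15) nearest=1 d=8 new=(9,13) → add node 2 parent=1 cost=12
5. q=(4,14) nearest=2 d=5 new=(4,14) → add node 3 parent=2 cost=17
6. q=(8,18) nearest=3 d=4 new=(8,18) → add node 4 parent=3 cost=21
7. q=(4,9) nearest=1 d=2 new=(4,9) → add node 5 parent=1 cost=8; rewire 3→5 (13<17); rewire 4→5 (17<21)
8. q=(3,1) nearest=0 d=3 new=(3,1) → add node 6 parent=0 cost=3
9. q=(3,2) nearest=6 d=1 new=(3,2) → add node 7 parent=6 cost=4
10. q=(0,2) nearest=0 d=1 new=(0,2) → add node 8 parent=0 cost=1
11. q=(5,13) nearest=3 d=1 new=(5,13) → add node 9 parent=3 cost=14
12. q=(6,3) nearest=6 d=3 new=(6,3) → blocked by [6,8]×[3,6], reject
13. q=(6,17) nearest=4 d=2 new=(6,17) → add node 10 parent=4 cost=19
14. q=(7,16) nearest=10 d=1 new=(7,16) → add node 11 parent=10 cost=20
15. q=(5,0) nearest=6 d=2 new=(5,0) → add node 12 parent=6 cost=5
16. q=(1,18) nearest=3 d=4 new=(1,18) → blocked by [2,4]×[16,20], reject

Node count: 13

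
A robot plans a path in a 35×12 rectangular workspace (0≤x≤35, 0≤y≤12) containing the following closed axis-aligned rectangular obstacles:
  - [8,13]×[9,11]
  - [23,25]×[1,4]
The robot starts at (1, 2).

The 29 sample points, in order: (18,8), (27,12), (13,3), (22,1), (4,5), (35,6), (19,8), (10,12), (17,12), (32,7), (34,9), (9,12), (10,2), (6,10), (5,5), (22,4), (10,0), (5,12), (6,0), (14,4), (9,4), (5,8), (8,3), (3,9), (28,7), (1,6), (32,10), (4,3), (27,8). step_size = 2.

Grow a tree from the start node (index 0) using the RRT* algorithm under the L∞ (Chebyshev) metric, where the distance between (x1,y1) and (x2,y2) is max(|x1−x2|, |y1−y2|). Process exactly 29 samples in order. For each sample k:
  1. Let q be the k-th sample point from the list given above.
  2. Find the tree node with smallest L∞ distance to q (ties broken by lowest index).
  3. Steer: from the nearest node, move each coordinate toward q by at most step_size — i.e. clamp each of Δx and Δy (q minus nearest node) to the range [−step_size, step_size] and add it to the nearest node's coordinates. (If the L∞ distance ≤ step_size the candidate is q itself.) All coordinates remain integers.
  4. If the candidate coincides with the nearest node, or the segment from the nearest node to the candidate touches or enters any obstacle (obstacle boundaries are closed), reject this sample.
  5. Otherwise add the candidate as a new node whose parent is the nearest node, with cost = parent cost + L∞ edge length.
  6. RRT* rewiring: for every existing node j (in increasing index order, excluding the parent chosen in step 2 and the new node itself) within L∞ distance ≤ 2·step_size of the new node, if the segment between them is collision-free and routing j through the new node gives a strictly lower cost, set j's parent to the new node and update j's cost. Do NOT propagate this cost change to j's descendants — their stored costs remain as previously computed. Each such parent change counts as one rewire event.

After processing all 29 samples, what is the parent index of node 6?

Parent of node 6: 4

1. q=(18,8) nearest=0 d=17 new=(3,4) → add node 1 parent=0 cost=2
2. q=(27,12) nearest=1 d=24 new=(5,6) → add node 2 parent=1 cost=4
3. q=(13,3) nearest=2 d=8 new=(7,4) → add node 3 parent=2 cost=6
4. q=(22,1) nearest=3 d=15 new=(9,2) → add node 4 parent=3 cost=8
5. q=(4,5) nearest=1 d=1 new=(4,5) → add node 5 parent=1 cost=3
6. q=(35,6) nearest=4 d=26 new=(11,4) → add node 6 parent=4 cost=10
7. q=(19,8) nearest=6 d=8 new=(13,6) → add node 7 parent=6 cost=12
8. q=(10,12) nearest=2 d=6 new=(7,8) → add node 8 parent=2 cost=6
9. q=(17,12) nearest=7 d=6 new=(15,8) → add node 9 parent=7 cost=14
10. q=(32,7) nearest=9 d=17 new=(17,7) → add node 10 parent=9 cost=16
11. q=(34,9) nearest=10 d=17 new=(19,9) → add node 11 parent=10 cost=18
12. q=(9,12) nearest=8 d=4 new=(9,10) → blocked by [8,13]×[9,11], reject
13. q=(10,2) nearest=4 d=1 new=(10,2) → add node 12 parent=4 cost=9
14. q=(6,10) nearest=8 d=2 new=(6,10) → add node 13 parent=8 cost=8
15. q=(5,5) nearest=2 d=1 new=(5,5) → add node 14 parent=2 cost=5
16. q=(22,4) nearest=10 d=5 new=(19,5) → add node 15 parent=10 cost=18
17. q=(10,0) nearest=4 d=2 new=(10,0) → add node 16 parent=4 cost=10
18. q=(5,12) nearest=13 d=2 new=(5,12) → add node 17 parent=13 cost=10
19. q=(6,0) nearest=4 d=3 new=(7,0) → add node 18 parent=4 cost=10
20. q=(14,4) nearest=7 d=2 new=(14,4) → add node 19 parent=7 cost=14
21. q=(9,4) nearest=3 d=2 new=(9,4) → add node 20 parent=3 cost=8
22. q=(5,8) nearest=2 d=2 new=(5,8) → add node 21 parent=2 cost=6
23. q=(8,3) nearest=3 d=1 new=(8,3) → add node 22 parent=3 cost=7
24. q=(3,9) nearest=21 d=2 new=(3,9) → add node 23 parent=21 cost=8
25. q=(28,7) nearest=11 d=9 new=(21,7) → add node 24 parent=11 cost=20
26. q=(1,6) nearest=1 d=2 new=(1,6) → add node 25 parent=1 cost=4; rewire 23→25 (7<8)
27. q=(32,10) nearest=24 d=11 new=(23,9) → add node 26 parent=24 cost=22
28. q=(4,3) nearest=1 d=1 new=(4,3) → add node 27 parent=1 cost=3; rewire 18→27 (6<10)
29. q=(27,8) nearest=26 d=4 new=(25,8) → add node 28 parent=26 cost=24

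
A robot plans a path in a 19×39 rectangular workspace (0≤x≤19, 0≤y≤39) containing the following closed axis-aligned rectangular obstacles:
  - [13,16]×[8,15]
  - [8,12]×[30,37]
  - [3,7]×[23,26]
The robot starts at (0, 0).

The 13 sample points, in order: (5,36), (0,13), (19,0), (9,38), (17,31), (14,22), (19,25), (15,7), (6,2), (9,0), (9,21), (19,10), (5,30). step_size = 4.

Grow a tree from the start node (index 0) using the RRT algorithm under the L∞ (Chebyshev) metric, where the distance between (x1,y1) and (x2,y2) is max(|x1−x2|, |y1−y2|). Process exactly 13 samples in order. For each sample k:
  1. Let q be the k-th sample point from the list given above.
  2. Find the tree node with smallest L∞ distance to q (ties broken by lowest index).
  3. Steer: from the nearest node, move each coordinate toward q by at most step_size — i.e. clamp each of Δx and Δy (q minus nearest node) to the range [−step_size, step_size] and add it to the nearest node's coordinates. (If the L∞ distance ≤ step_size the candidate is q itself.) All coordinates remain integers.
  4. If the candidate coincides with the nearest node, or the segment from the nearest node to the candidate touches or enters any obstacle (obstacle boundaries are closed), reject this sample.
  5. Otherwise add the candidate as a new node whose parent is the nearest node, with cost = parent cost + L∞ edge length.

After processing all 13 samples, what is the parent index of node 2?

1. q=(5,36) nearest=0 d=36 new=(4,4) → add node 1 parent=0 cost=4
2. q=(0,13) nearest=1 d=9 new=(0,8) → add node 2 parent=1 cost=8
3. q=(19,0) nearest=1 d=15 new=(8,0) → add node 3 parent=1 cost=8
4. q=(9,38) nearest=2 d=30 new=(4,12) → add node 4 parent=2 cost=12
5. q=(17,31) nearest=4 d=19 new=(8,16) → add node 5 parent=4 cost=16
6. q=(14,22) nearest=5 d=6 new=(12,20) → add node 6 parent=5 cost=20
7. q=(19,25) nearest=6 d=7 new=(16,24) → add node 7 parent=6 cost=24
8. q=(15,7) nearest=3 d=7 new=(12,4) → add node 8 parent=3 cost=12
9. q=(6,2) nearest=1 d=2 new=(6,2) → add node 9 parent=1 cost=6
10. q=(9,0) nearest=3 d=1 new=(9,0) → add node 10 parent=3 cost=9
11. q=(9,21) nearest=6 d=3 new=(9,21) → add node 11 parent=6 cost=23
12. q=(19,10) nearest=8 d=7 new=(16,8) → blocked by [13,16]×[8,15], reject
13. q=(5,30) nearest=11 d=9 new=(5,25) → blocked by [3,7]×[23,26], reject

Parent of node 2: 1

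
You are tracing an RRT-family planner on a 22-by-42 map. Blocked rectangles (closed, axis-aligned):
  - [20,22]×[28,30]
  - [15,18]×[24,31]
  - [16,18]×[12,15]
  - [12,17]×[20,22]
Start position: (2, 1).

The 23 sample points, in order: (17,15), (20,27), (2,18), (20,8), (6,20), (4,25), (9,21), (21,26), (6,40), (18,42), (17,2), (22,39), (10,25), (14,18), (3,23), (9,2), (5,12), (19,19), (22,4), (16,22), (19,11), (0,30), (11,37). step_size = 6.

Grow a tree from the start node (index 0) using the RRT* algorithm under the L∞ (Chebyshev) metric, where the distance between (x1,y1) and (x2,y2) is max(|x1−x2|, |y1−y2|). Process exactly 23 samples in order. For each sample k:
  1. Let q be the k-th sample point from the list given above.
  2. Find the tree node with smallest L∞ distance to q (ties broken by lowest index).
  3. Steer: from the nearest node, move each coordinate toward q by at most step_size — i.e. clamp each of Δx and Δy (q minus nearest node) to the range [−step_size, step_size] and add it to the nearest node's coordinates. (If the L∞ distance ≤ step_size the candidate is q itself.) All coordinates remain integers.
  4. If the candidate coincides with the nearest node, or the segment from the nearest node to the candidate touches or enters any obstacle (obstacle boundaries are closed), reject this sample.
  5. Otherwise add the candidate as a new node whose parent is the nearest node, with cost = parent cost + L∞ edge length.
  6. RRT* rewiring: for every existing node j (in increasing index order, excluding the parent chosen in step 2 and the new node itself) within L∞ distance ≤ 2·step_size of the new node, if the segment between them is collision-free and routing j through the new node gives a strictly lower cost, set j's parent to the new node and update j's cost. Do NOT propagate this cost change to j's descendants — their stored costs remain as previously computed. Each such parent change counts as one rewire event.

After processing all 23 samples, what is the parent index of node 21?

1. q=(17,15) nearest=0 d=15 new=(8,7) → add node 1 parent=0 cost=6
2. q=(20,27) nearest=1 d=20 new=(14,13) → add node 2 parent=1 cost=12
3. q=(2,18) nearest=1 d=11 new=(2,13) → add node 3 parent=1 cost=12
4. q=(20,8) nearest=2 d=6 new=(20,8) → add node 4 parent=2 cost=18
5. q=(6,20) nearest=3 d=7 new=(6,19) → add node 5 parent=3 cost=18
6. q=(4,25) nearest=5 d=6 new=(4,25) → add node 6 parent=5 cost=24
7. q=(9,21) nearest=5 d=3 new=(9,21) → add node 7 parent=5 cost=21
8. q=(21,26) nearest=7 d=12 new=(15,26) → blocked by [15,18]×[24,31], reject
9. q=(6,40) nearest=6 d=15 new=(6,31) → add node 8 parent=6 cost=30
10. q=(18,42) nearest=8 d=12 new=(12,37) → add node 9 parent=8 cost=36
11. q=(17,2) nearest=4 d=6 new=(17,2) → add node 10 parent=4 cost=24
12. q=(22,39) nearest=9 d=10 new=(18,39) → add node 11 parent=9 cost=42
13. q=(10,25) nearest=7 d=4 new=(10,25) → add node 12 parent=7 cost=25
14. q=(14,18) nearest=2 d=5 new=(14,18) → add node 13 parent=2 cost=17
15. q=(3,23) nearest=6 d=2 new=(3,23) → add node 14 parent=6 cost=26
16. q=(9,2) nearest=1 d=5 new=(9,2) → add node 15 parent=1 cost=11; rewire 10→15 (19<24)
17. q=(5,12) nearest=3 d=3 new=(5,12) → add node 16 parent=3 cost=15
18. q=(19,19) nearest=13 d=5 new=(19,19) → add node 17 parent=13 cost=22
19. q=(22,4) nearest=4 d=4 new=(22,4) → add node 18 parent=4 cost=22
20. q=(16,22) nearest=17 d=3 new=(16,22) → blocked by [12,17]×[20,22], reject
21. q=(19,11) nearest=4 d=3 new=(19,11) → add node 19 parent=4 cost=21
22. q=(0,30) nearest=6 d=5 new=(0,30) → add node 20 parent=6 cost=29
23. q=(11,37) nearest=9 d=1 new=(11,37) → add node 21 parent=9 cost=37

Parent of node 21: 9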